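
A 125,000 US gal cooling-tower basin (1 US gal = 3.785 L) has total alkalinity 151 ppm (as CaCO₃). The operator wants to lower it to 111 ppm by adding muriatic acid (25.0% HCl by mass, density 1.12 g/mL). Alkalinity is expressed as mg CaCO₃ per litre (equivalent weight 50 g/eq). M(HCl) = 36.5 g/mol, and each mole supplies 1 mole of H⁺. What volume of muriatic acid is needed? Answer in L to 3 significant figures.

49.3 L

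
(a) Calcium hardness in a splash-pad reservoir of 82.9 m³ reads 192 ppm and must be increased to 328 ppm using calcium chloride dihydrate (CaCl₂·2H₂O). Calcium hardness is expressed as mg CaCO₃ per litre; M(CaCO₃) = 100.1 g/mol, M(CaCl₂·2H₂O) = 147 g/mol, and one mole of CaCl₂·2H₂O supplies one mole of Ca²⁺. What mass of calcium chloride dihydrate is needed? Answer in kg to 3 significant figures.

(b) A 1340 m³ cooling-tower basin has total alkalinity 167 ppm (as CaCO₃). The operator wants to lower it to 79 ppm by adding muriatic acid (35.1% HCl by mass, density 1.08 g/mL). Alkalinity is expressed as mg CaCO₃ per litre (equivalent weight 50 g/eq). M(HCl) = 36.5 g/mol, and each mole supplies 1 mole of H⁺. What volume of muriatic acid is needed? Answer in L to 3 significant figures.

(a) Volume: 82.9 m³ = 82,900 L.
(a) Hardness to add: (328 − 192) = 136 mg/L as CaCO₃ × 82,900 L = 11,270 g as CaCO₃.
(a) Moles of Ca²⁺ (1 mol Ca²⁺ ≡ 1 mol CaCO₃): 11,270 / 100.1 g/mol = 112.6 mol.
(a) Mass of CaCl₂·2H₂O: 112.6 × 147 = 16,560 g.

(b) Volume: 1340 m³ = 1,340,000 L.
(b) Alkalinity to neutralize: (167 − 79) = 88 mg/L as CaCO₃ × 1,340,000 L = 117,900 g as CaCO₃.
(b) Equivalents of H⁺ required: 117,900 ÷ 50 g/eq = 2358 eq = 2358 mol HCl.
(b) Mass of HCl: 2358 × 36.5 = 86,080 g.
(b) Mass of 35.1% solution: 86,080 / 0.351 = 245,200 g.
(b) Volume: 245,200 g ÷ 1.08 g/mL = 227,100 mL.

(a) 16.6 kg; (b) 227 L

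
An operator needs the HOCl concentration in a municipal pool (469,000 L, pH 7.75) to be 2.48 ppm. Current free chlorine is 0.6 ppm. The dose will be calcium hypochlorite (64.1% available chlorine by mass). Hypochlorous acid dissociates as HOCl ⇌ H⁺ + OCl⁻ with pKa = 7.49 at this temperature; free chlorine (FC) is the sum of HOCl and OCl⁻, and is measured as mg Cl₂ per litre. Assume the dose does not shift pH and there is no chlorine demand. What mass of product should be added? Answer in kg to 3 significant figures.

[OCl⁻]/[HOCl] = 10^(pH − pKa) = 10^(7.75 − 7.49) = 1.82; fraction as HOCl = 1/(1 + 1.82) = 0.3546.
Free chlorine required for 2.48 ppm HOCl: 2.48 / 0.3546 = 6.993 ppm.
FC to add: 6.993 − 0.6 = 6.393 mg/L as Cl₂.
Cl₂ equivalent: 6.393 mg/L × 469,000 L = 2998 g.
Product at 64.1% available Cl: 2998 / 0.641 = 4677 g.

4.68 kg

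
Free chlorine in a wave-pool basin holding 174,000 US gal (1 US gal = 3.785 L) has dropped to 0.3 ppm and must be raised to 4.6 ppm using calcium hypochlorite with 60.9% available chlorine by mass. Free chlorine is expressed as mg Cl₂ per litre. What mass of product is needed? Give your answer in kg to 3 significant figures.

4.65 kg

Volume: 174,000 US gal × 3.785 L/gal = 658,590 L.
Chlorine deficit: 4.6 − 0.3 = 4.3 ppm = 4.3 mg/L as Cl₂.
Cl₂ equivalent needed: 4.3 mg/L × 658,590 L = 2,832,000 mg = 2832 g.
Product at 60.9% available chlorine: 2832 / 0.609 = 4650 g.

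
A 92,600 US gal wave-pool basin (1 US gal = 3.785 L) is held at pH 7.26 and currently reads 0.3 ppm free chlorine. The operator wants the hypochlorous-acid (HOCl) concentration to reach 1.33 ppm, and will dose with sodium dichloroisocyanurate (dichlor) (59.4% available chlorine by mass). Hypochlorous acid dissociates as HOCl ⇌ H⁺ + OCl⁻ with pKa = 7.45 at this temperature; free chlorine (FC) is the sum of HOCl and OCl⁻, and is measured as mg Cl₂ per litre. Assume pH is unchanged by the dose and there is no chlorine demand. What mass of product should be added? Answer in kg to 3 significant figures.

1.11 kg

Volume: 92,600 US gal × 3.785 L/gal = 350,491 L.
[OCl⁻]/[HOCl] = 10^(pH − pKa) = 10^(7.26 − 7.45) = 0.6457; fraction as HOCl = 1/(1 + 0.6457) = 0.6077.
Free chlorine required for 1.33 ppm HOCl: 1.33 / 0.6077 = 2.189 ppm.
FC to add: 2.189 − 0.3 = 1.889 mg/L as Cl₂.
Cl₂ equivalent: 1.889 mg/L × 350,491 L = 662 g.
Product at 59.4% available Cl: 662 / 0.594 = 1114 g.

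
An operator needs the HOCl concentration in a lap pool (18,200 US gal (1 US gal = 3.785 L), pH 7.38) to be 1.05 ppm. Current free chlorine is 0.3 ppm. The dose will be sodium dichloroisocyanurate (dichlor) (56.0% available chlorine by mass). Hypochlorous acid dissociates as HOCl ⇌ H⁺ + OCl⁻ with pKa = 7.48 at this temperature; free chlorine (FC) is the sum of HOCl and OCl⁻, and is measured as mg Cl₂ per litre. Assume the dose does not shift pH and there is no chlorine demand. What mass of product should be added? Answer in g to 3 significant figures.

Volume: 18,200 US gal × 3.785 L/gal = 68,887 L.
[OCl⁻]/[HOCl] = 10^(pH − pKa) = 10^(7.38 − 7.48) = 0.7943; fraction as HOCl = 1/(1 + 0.7943) = 0.5573.
Free chlorine required for 1.05 ppm HOCl: 1.05 / 0.5573 = 1.884 ppm.
FC to add: 1.884 − 0.3 = 1.584 mg/L as Cl₂.
Cl₂ equivalent: 1.584 mg/L × 68,887 L = 109.1 g.
Product at 56.0% available Cl: 109.1 / 0.56 = 194.9 g.

195 g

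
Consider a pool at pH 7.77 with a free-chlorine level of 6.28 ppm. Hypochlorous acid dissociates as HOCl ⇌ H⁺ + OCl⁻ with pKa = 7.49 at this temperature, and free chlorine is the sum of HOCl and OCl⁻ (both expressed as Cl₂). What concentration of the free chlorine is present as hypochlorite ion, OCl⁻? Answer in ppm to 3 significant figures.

4.12 ppm

[OCl⁻]/[HOCl] = 10^(pH − pKa) = 10^(7.77 − 7.49) = 10^0.28 = 1.905.
Fraction as HOCl = 1 / (1 + 1.905) = 0.3442.
OCl⁻ = (1 − 0.3442) × 6.28 ppm = 4.119 ppm.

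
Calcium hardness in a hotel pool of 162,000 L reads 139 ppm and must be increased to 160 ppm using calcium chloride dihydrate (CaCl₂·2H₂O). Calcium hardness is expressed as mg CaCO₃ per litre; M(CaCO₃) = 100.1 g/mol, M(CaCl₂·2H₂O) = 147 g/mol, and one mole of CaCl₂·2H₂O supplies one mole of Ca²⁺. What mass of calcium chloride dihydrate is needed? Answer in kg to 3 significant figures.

5.00 kg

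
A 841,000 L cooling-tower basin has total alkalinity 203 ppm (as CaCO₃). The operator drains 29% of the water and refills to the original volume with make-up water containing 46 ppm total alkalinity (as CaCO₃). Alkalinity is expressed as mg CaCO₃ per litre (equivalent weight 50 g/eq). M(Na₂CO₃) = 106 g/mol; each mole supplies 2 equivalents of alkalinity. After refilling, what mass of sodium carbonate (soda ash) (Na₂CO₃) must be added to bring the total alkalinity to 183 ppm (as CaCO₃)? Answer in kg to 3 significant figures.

After draining 29% and refilling: 203 × 0.71 + 46 × 0.29 = 157.47 ppm.
Deficit to target: 183 − 157.47 = 25.53 mg/L.
As CaCO₃: 25.53 mg/L × 841,000 L = 21,470 g; ÷ 50 g/eq ÷ 2 = 214.7 mol Na₂CO₃.
Mass: 214.7 × 106 = 22,760 g.

22.8 kg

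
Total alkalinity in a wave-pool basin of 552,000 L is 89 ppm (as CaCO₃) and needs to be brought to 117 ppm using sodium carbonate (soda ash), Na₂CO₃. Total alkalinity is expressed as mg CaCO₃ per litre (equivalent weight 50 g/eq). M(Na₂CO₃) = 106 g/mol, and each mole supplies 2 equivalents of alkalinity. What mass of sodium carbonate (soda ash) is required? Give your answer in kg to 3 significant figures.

Alkalinity to add: (117 − 89) = 28 mg/L as CaCO₃ × 552,000 L = 15,460 g as CaCO₃.
Equivalents: 15,460 g ÷ 50 g/eq = 309.1 eq.
Each mole of Na₂CO₃ supplies 2 eq, so 309.1 / 2 = 154.6 mol.
Mass: 154.6 mol × 106 g/mol = 16,380 g.

16.4 kg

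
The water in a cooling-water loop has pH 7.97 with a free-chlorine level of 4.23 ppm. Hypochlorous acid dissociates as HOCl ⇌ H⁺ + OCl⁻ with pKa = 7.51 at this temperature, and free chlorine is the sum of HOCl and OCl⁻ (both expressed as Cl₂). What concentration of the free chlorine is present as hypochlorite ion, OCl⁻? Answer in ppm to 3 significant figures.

[OCl⁻]/[HOCl] = 10^(pH − pKa) = 10^(7.97 − 7.51) = 10^0.46 = 2.884.
Fraction as HOCl = 1 / (1 + 2.884) = 0.2575.
OCl⁻ = (1 − 0.2575) × 4.23 ppm = 3.141 ppm.

3.14 ppm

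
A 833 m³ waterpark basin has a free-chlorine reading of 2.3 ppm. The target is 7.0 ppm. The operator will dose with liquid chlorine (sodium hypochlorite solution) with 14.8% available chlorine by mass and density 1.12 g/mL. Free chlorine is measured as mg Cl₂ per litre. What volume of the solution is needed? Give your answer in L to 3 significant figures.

23.6 L

Volume: 833 m³ = 833,000 L.
Chlorine deficit: 7.0 − 2.3 = 4.7 ppm = 4.7 mg/L as Cl₂.
Cl₂ equivalent needed: 4.7 mg/L × 833,000 L = 3,915,000 mg = 3915 g.
Product at 14.8% available chlorine: 3915 / 0.148 = 26,450 g.
Volume at density 1.12 g/mL: 26,450 g ÷ 1.12 g/mL = 23,620 mL.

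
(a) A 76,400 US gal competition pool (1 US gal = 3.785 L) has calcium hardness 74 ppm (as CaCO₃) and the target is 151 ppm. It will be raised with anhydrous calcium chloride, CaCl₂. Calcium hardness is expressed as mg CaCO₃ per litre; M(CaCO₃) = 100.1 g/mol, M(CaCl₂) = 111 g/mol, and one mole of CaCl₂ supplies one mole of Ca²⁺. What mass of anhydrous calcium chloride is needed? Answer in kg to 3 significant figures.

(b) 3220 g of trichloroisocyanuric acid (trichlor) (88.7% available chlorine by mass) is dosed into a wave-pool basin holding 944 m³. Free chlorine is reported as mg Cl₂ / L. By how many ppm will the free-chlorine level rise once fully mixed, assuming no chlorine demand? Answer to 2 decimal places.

(a) Volume: 76,400 US gal × 3.785 L/gal = 289,174 L.
(a) Hardness to add: (151 − 74) = 77 mg/L as CaCO₃ × 289,174 L = 22,270 g as CaCO₃.
(a) Moles of Ca²⁺ (1 mol Ca²⁺ ≡ 1 mol CaCO₃): 22,270 / 100.1 g/mol = 222.4 mol.
(a) Mass of CaCl₂: 222.4 × 111 = 24,690 g.

(b) Volume: 944 m³ = 944,000 L.
(b) Available chlorine delivered: 3220 g × 0.887 = 2856 g as Cl₂.
(b) Concentration rise: 2856 g / 944,000 L = 3.026 mg/L = 3.03 ppm.

(a) 24.7 kg; (b) 3.03 ppm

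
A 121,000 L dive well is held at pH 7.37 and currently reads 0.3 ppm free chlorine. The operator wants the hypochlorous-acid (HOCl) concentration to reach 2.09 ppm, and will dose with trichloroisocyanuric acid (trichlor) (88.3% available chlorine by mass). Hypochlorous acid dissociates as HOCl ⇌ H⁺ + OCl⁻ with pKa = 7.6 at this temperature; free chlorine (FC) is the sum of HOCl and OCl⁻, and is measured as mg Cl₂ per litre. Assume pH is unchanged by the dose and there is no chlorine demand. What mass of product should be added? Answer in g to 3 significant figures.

414 g

[OCl⁻]/[HOCl] = 10^(pH − pKa) = 10^(7.37 − 7.6) = 0.5888; fraction as HOCl = 1/(1 + 0.5888) = 0.6294.
Free chlorine required for 2.09 ppm HOCl: 2.09 / 0.6294 = 3.321 ppm.
FC to add: 3.321 − 0.3 = 3.021 mg/L as Cl₂.
Cl₂ equivalent: 3.021 mg/L × 121,000 L = 365.5 g.
Product at 88.3% available Cl: 365.5 / 0.883 = 413.9 g.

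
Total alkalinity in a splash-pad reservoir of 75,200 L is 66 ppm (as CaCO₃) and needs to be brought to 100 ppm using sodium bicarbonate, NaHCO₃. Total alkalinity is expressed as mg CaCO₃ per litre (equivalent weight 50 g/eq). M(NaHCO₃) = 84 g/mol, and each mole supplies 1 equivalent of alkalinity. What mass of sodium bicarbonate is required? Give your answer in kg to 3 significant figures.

4.30 kg

Alkalinity to add: (100 − 66) = 34 mg/L as CaCO₃ × 75,200 L = 2557 g as CaCO₃.
Equivalents: 2557 g ÷ 50 g/eq = 51.14 eq.
NaHCO₃ supplies 1 eq per mole → 51.14 mol.
Mass: 51.14 mol × 84 g/mol = 4295 g.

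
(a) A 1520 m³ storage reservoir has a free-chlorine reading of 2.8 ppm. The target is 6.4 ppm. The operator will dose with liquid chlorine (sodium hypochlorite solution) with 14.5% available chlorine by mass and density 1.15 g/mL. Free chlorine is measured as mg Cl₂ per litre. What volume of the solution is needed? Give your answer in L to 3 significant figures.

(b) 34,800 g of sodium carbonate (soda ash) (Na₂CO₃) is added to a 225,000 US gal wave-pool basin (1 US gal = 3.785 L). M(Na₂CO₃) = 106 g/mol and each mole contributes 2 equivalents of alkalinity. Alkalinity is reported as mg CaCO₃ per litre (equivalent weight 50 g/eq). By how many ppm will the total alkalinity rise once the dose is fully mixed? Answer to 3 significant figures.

(a) Volume: 1520 m³ = 1,520,000 L.
(a) Chlorine deficit: 6.4 − 2.8 = 3.6 ppm = 3.6 mg/L as Cl₂.
(a) Cl₂ equivalent needed: 3.6 mg/L × 1,520,000 L = 5,472,000 mg = 5472 g.
(a) Product at 14.5% available chlorine: 5472 / 0.145 = 37,740 g.
(a) Volume at density 1.15 g/mL: 37,740 g ÷ 1.15 g/mL = 32,820 mL.

(b) Volume: 225,000 US gal × 3.785 L/gal = 851,625 L.
(b) Moles of Na₂CO₃: 34,800 g ÷ 106 g/mol = 328.3 mol → 656.6 eq of alkalinity.
(b) As CaCO₃: 656.6 eq × 50 g/eq = 32,830 g.
(b) Rise: 32,830 g / 851,625 L × 1000 = 38.55 mg/L.

(a) 32.8 L; (b) 38.6 ppm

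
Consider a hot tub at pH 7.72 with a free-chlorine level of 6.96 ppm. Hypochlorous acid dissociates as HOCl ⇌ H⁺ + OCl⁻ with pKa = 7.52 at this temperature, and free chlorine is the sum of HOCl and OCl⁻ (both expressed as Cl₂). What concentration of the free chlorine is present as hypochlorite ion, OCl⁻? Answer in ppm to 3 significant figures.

[OCl⁻]/[HOCl] = 10^(pH − pKa) = 10^(7.72 − 7.52) = 10^0.20 = 1.585.
Fraction as HOCl = 1 / (1 + 1.585) = 0.3869.
OCl⁻ = (1 − 0.3869) × 6.96 ppm = 4.267 ppm.

4.27 ppm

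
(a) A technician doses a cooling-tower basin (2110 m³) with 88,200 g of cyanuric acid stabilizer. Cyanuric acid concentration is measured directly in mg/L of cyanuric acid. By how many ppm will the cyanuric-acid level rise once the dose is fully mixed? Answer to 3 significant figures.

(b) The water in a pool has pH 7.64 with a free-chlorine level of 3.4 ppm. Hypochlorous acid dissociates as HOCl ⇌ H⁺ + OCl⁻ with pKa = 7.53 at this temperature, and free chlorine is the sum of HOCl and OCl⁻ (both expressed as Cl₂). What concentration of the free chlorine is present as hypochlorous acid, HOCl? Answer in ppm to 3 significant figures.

(a) 41.8 ppm; (b) 1.49 ppm

(a) Volume: 2110 m³ = 2,110,000 L.
(a) Rise: 88,200 g / 2,110,000 L × 1000 = 41.8 mg/L.

(b) [OCl⁻]/[HOCl] = 10^(pH − pKa) = 10^(7.64 − 7.53) = 10^0.11 = 1.288.
(b) Fraction as HOCl = 1 / (1 + 1.288) = 0.437.
(b) HOCl = 0.437 × 3.4 ppm = 1.486 ppm.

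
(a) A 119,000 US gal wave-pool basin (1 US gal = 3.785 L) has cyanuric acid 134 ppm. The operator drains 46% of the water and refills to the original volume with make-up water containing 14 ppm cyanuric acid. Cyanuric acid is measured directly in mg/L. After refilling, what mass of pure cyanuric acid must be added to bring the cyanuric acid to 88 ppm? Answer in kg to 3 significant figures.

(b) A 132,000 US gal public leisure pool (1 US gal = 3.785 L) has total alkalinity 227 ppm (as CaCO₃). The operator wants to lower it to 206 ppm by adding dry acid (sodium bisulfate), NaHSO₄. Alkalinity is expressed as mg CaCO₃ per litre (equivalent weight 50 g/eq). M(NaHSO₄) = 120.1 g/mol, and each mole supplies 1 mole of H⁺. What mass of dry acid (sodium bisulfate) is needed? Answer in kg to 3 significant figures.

(a) 4.14 kg; (b) 25.2 kg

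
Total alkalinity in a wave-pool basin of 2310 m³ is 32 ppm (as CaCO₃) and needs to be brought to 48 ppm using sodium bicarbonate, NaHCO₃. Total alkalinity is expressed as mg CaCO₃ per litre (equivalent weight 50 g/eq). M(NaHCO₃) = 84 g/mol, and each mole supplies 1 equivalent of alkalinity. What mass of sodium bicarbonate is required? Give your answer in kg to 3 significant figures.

62.1 kg

Volume: 2310 m³ = 2,310,000 L.
Alkalinity to add: (48 − 32) = 16 mg/L as CaCO₃ × 2,310,000 L = 36,960 g as CaCO₃.
Equivalents: 36,960 g ÷ 50 g/eq = 739.2 eq.
NaHCO₃ supplies 1 eq per mole → 739.2 mol.
Mass: 739.2 mol × 84 g/mol = 62,090 g.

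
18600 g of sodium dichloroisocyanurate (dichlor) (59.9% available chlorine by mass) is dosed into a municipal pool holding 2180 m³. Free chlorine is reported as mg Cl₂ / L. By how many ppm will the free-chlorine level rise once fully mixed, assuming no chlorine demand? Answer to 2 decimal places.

5.11 ppm

Volume: 2180 m³ = 2,180,000 L.
Available chlorine delivered: 18,600 g × 0.599 = 11,140 g as Cl₂.
Concentration rise: 11,140 g / 2,180,000 L = 5.111 mg/L = 5.11 ppm.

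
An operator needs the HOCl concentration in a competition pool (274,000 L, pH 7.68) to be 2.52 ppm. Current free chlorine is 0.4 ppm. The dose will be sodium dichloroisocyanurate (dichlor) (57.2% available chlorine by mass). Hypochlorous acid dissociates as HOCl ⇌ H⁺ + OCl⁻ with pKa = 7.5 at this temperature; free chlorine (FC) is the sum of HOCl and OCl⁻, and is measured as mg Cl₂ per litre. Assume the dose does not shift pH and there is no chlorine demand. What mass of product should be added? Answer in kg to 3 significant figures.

[OCl⁻]/[HOCl] = 10^(pH − pKa) = 10^(7.68 − 7.5) = 1.514; fraction as HOCl = 1/(1 + 1.514) = 0.3978.
Free chlorine required for 2.52 ppm HOCl: 2.52 / 0.3978 = 6.334 ppm.
FC to add: 6.334 − 0.4 = 5.934 mg/L as Cl₂.
Cl₂ equivalent: 5.934 mg/L × 274,000 L = 1626 g.
Product at 57.2% available Cl: 1626 / 0.572 = 2843 g.

2.84 kg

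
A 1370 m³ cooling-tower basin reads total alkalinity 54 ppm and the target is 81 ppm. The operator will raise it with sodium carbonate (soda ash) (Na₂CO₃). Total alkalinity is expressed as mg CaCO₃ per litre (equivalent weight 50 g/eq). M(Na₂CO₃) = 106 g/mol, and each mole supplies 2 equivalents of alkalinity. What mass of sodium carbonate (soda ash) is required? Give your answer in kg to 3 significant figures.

Volume: 1370 m³ = 1,370,000 L.
Alkalinity to add: (81 − 54) = 27 mg/L as CaCO₃ × 1,370,000 L = 36,990 g as CaCO₃.
Equivalents: 36,990 g ÷ 50 g/eq = 739.8 eq.
Each mole of Na₂CO₃ supplies 2 eq, so 739.8 / 2 = 369.9 mol.
Mass: 369.9 mol × 106 g/mol = 39,210 g.

39.2 kg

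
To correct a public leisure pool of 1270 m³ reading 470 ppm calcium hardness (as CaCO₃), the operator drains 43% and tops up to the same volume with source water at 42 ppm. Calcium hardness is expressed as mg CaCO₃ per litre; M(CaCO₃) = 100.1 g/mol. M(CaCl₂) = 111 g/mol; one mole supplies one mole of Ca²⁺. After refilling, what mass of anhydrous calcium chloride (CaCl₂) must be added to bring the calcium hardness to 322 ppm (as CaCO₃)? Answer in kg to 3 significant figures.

50.8 kg

Volume: 1270 m³ = 1,270,000 L.
After draining 43% and refilling: 470 × 0.57 + 42 × 0.43 = 285.96 ppm.
Deficit to target: 322 − 285.96 = 36.04 mg/L.
As CaCO₃: 36.04 mg/L × 1,270,000 L = 45,770 g; ÷ 100.1 = 457.3 mol Ca²⁺.
Mass: 457.3 × 111 = 50,750 g.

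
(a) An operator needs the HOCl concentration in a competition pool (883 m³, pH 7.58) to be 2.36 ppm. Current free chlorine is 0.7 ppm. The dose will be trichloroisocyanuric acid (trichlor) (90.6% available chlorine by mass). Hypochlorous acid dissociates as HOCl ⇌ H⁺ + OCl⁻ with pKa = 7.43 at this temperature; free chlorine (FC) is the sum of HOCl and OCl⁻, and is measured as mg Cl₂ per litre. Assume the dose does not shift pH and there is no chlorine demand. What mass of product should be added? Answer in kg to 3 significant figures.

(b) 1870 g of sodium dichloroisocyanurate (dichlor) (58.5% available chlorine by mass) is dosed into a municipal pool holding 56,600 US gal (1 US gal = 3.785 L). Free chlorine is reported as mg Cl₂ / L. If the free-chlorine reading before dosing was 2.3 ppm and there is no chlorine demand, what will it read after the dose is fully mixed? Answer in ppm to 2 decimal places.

(a) 4.87 kg; (b) 7.41 ppm

(a) Volume: 883 m³ = 883,000 L.
(a) [OCl⁻]/[HOCl] = 10^(pH − pKa) = 10^(7.58 − 7.43) = 1.413; fraction as HOCl = 1/(1 + 1.413) = 0.4145.
(a) Free chlorine required for 2.36 ppm HOCl: 2.36 / 0.4145 = 5.694 ppm.
(a) FC to add: 5.694 − 0.7 = 4.994 mg/L as Cl₂.
(a) Cl₂ equivalent: 4.994 mg/L × 883,000 L = 4409 g.
(a) Product at 90.6% available Cl: 4409 / 0.906 = 4867 g.

(b) Volume: 56,600 US gal × 3.785 L/gal = 214,231 L.
(b) Available chlorine delivered: 1870 g × 0.585 = 1094 g as Cl₂.
(b) Concentration rise: 1094 g / 214,231 L = 5.106 mg/L = 5.11 ppm.
(b) Final FC: 2.3 + 5.11 = 7.41 ppm.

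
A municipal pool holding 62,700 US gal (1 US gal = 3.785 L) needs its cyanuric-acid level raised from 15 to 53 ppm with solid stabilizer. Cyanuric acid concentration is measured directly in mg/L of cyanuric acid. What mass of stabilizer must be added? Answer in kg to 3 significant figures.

9.02 kg

Volume: 62,700 US gal × 3.785 L/gal = 237,320 L.
CYA to add: (53 − 15) = 38 mg/L × 237,320 L = 9018 g cyanuric acid.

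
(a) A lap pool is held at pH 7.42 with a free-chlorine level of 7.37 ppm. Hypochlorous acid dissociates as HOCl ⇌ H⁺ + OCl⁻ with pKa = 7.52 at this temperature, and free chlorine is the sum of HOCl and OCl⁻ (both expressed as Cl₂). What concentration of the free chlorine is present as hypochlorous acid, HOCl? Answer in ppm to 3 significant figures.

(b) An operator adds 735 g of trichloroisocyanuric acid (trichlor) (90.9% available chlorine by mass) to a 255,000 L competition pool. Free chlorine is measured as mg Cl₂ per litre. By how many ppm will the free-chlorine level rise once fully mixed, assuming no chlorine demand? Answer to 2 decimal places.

(a) [OCl⁻]/[HOCl] = 10^(pH − pKa) = 10^(7.42 − 7.52) = 10^-0.10 = 0.7943.
(a) Fraction as HOCl = 1 / (1 + 0.7943) = 0.5573.
(a) HOCl = 0.5573 × 7.37 ppm = 4.107 ppm.

(b) Available chlorine delivered: 735 g × 0.909 = 668.1 g as Cl₂.
(b) Concentration rise: 668.1 g / 255,000 L = 2.62 mg/L = 2.62 ppm.

(a) 4.11 ppm; (b) 2.62 ppm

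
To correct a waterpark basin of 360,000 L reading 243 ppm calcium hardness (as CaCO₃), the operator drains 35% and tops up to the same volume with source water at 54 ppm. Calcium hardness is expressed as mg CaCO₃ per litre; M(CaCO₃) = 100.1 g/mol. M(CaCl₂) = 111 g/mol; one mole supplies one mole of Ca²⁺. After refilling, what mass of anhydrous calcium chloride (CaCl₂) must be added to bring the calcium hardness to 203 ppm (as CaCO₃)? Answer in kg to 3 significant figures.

10.4 kg

After draining 35% and refilling: 243 × 0.65 + 54 × 0.35 = 176.85 ppm.
Deficit to target: 203 − 176.85 = 26.15 mg/L.
As CaCO₃: 26.15 mg/L × 360,000 L = 9414 g; ÷ 100.1 = 94.05 mol Ca²⁺.
Mass: 94.05 × 111 = 10,440 g.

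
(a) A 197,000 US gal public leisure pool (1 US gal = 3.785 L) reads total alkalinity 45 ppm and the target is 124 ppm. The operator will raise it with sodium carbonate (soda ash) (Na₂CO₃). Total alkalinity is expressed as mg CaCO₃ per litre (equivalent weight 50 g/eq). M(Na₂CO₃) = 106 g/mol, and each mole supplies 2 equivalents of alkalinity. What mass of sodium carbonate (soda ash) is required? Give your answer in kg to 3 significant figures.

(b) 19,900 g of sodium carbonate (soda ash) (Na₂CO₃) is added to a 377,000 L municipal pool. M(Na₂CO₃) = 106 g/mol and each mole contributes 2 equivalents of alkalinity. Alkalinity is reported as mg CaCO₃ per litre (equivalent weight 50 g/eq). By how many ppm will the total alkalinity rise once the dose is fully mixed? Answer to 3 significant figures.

(a) 62.4 kg; (b) 49.8 ppm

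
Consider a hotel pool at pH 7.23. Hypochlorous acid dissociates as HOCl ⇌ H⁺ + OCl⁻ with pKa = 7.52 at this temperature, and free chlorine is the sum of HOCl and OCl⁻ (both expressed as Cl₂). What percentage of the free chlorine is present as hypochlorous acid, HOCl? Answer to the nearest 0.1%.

[OCl⁻]/[HOCl] = 10^(pH − pKa) = 10^(7.23 − 7.52) = 10^-0.29 = 0.5129.
Fraction as HOCl = 1 / (1 + 0.5129) = 0.661.

66.1%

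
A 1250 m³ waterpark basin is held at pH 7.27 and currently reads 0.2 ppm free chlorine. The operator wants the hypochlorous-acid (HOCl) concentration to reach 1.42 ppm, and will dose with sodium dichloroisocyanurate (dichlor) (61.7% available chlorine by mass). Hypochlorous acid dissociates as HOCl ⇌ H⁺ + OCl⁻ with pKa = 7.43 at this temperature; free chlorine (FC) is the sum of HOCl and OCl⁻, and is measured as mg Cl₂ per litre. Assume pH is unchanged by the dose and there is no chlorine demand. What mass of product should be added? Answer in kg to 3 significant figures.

Volume: 1250 m³ = 1,250,000 L.
[OCl⁻]/[HOCl] = 10^(pH − pKa) = 10^(7.27 − 7.43) = 0.6918; fraction as HOCl = 1/(1 + 0.6918) = 0.5911.
Free chlorine required for 1.42 ppm HOCl: 1.42 / 0.5911 = 2.402 ppm.
FC to add: 2.402 − 0.2 = 2.202 mg/L as Cl₂.
Cl₂ equivalent: 2.202 mg/L × 1,250,000 L = 2753 g.
Product at 61.7% available Cl: 2753 / 0.617 = 4462 g.

4.46 kg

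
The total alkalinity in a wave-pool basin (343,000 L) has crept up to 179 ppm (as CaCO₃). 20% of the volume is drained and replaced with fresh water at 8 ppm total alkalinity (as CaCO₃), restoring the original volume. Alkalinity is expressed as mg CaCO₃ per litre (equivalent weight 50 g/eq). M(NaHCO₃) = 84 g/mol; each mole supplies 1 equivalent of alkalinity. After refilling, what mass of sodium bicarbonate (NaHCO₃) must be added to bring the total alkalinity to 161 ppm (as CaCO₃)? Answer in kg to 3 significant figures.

After draining 20% and refilling: 179 × 0.80 + 8 × 0.20 = 144.8 ppm.
Deficit to target: 161 − 144.8 = 16.2 mg/L.
As CaCO₃: 16.2 mg/L × 343,000 L = 5557 g; ÷ 50 g/eq ÷ 1 = 111.1 mol NaHCO₃.
Mass: 111.1 × 84 = 9335 g.

9.34 kg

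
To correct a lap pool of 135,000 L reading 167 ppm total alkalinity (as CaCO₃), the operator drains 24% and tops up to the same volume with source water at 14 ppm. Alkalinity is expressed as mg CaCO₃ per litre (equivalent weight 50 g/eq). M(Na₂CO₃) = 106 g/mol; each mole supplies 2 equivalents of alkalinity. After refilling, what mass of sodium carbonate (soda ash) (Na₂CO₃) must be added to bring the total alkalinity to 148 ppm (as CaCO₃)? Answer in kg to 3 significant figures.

After draining 24% and refilling: 167 × 0.76 + 14 × 0.24 = 130.28 ppm.
Deficit to target: 148 − 130.28 = 17.72 mg/L.
As CaCO₃: 17.72 mg/L × 135,000 L = 2392 g; ÷ 50 g/eq ÷ 2 = 23.92 mol Na₂CO₃.
Mass: 23.92 × 106 = 2536 g.

2.54 kg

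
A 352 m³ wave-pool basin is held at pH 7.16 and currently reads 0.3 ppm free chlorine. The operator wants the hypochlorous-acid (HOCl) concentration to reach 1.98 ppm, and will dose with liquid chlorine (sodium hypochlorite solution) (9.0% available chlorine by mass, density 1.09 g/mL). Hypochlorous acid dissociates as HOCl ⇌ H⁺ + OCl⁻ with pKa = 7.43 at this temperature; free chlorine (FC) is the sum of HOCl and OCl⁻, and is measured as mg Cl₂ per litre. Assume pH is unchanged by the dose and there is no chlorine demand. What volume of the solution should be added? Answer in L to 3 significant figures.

9.84 L

Volume: 352 m³ = 352,000 L.
[OCl⁻]/[HOCl] = 10^(pH − pKa) = 10^(7.16 − 7.43) = 0.537; fraction as HOCl = 1/(1 + 0.537) = 0.6506.
Free chlorine required for 1.98 ppm HOCl: 1.98 / 0.6506 = 3.043 ppm.
FC to add: 3.043 − 0.3 = 2.743 mg/L as Cl₂.
Cl₂ equivalent: 2.743 mg/L × 352,000 L = 965.6 g.
Product at 9.0% available Cl: 965.6 / 0.09 = 10,730 g.
Volume: 10,730 g ÷ 1.09 g/mL = 9844 mL.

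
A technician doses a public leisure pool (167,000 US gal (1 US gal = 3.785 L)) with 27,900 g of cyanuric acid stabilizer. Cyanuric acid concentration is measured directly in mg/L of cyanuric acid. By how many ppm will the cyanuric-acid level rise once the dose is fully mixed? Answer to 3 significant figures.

Volume: 167,000 US gal × 3.785 L/gal = 632,095 L.
Rise: 27,900 g / 632,095 L × 1000 = 44.14 mg/L.

44.1 ppm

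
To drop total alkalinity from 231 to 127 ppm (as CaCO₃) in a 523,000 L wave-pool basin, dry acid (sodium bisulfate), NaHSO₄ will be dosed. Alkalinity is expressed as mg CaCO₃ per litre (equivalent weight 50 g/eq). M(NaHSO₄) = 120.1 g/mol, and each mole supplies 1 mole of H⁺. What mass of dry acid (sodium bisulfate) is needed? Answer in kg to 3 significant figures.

Alkalinity to neutralize: (231 − 127) = 104 mg/L as CaCO₃ × 523,000 L = 54,390 g as CaCO₃.
Equivalents of H⁺ required: 54,390 ÷ 50 g/eq = 1088 eq = 1088 mol NaHSO₄.
Mass of NaHSO₄: 1088 × 120.1 = 130,600 g.

131 kg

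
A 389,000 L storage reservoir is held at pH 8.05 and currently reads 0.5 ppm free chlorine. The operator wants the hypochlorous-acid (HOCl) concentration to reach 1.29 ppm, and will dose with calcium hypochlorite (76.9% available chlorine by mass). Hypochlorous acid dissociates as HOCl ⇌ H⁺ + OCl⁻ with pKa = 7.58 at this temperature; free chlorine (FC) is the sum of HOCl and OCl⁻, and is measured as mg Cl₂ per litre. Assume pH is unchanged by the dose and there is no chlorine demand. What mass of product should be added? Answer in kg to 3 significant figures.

2.33 kg

[OCl⁻]/[HOCl] = 10^(pH − pKa) = 10^(8.05 − 7.58) = 2.951; fraction as HOCl = 1/(1 + 2.951) = 0.2531.
Free chlorine required for 1.29 ppm HOCl: 1.29 / 0.2531 = 5.097 ppm.
FC to add: 5.097 − 0.5 = 4.597 mg/L as Cl₂.
Cl₂ equivalent: 4.597 mg/L × 389,000 L = 1788 g.
Product at 76.9% available Cl: 1788 / 0.769 = 2325 g.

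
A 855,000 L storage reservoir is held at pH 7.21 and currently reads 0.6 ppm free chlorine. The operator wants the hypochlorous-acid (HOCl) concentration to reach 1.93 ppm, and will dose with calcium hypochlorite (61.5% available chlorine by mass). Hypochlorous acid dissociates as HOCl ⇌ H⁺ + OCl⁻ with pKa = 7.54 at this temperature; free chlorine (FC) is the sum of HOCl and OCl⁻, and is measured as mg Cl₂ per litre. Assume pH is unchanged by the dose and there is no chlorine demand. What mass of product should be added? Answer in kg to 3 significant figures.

3.10 kg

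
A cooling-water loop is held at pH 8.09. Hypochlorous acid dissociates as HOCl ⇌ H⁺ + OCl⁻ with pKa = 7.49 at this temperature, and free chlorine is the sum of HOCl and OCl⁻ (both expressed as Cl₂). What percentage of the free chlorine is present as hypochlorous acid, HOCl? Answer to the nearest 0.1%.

[OCl⁻]/[HOCl] = 10^(pH − pKa) = 10^(8.09 − 7.49) = 10^0.60 = 3.981.
Fraction as HOCl = 1 / (1 + 3.981) = 0.2008.

20.1%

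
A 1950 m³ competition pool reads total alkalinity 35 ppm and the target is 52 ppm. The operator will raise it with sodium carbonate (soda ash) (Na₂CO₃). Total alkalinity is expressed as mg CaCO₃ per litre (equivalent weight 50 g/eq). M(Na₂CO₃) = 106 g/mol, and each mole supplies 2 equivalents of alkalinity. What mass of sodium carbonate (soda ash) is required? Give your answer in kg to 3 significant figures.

35.1 kg

Volume: 1950 m³ = 1,950,000 L.
Alkalinity to add: (52 − 35) = 17 mg/L as CaCO₃ × 1,950,000 L = 33,150 g as CaCO₃.
Equivalents: 33,150 g ÷ 50 g/eq = 663 eq.
Each mole of Na₂CO₃ supplies 2 eq, so 663 / 2 = 331.5 mol.
Mass: 331.5 mol × 106 g/mol = 35,140 g.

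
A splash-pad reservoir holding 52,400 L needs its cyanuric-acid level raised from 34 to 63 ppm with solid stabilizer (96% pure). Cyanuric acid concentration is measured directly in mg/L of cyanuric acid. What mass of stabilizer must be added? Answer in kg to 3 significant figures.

CYA to add: (63 − 34) = 29 mg/L × 52,400 L = 1520 g cyanuric acid.
At 96% purity: 1520 / 0.96 = 1583 g product.

1.58 kg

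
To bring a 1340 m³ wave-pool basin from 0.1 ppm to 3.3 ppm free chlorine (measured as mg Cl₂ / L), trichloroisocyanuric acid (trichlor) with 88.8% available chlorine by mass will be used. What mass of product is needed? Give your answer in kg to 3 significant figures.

4.83 kg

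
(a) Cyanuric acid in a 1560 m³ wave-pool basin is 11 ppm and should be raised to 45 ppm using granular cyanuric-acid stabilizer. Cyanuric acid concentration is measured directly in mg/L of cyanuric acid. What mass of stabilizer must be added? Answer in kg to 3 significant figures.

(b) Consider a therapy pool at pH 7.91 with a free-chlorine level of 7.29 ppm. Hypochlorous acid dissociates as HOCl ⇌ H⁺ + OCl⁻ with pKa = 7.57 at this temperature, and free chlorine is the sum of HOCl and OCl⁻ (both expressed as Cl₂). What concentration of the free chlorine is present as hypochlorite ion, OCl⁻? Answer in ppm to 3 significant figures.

(a) Volume: 1560 m³ = 1,560,000 L.
(a) CYA to add: (45 − 11) = 34 mg/L × 1,560,000 L = 53,040 g cyanuric acid.

(b) [OCl⁻]/[HOCl] = 10^(pH − pKa) = 10^(7.91 − 7.57) = 10^0.34 = 2.188.
(b) Fraction as HOCl = 1 / (1 + 2.188) = 0.3137.
(b) OCl⁻ = (1 − 0.3137) × 7.29 ppm = 5.003 ppm.

(a) 53.0 kg; (b) 5.00 ppm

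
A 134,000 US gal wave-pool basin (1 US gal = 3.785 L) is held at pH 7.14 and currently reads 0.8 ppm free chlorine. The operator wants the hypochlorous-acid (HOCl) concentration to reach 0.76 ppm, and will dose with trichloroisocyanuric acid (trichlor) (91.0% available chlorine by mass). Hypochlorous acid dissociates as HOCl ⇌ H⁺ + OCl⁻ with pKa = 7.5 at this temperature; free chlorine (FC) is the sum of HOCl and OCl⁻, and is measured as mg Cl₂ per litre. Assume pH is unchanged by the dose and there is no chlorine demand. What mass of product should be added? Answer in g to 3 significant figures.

Volume: 134,000 US gal × 3.785 L/gal = 507,190 L.
[OCl⁻]/[HOCl] = 10^(pH − pKa) = 10^(7.14 − 7.5) = 0.4365; fraction as HOCl = 1/(1 + 0.4365) = 0.6961.
Free chlorine required for 0.76 ppm HOCl: 0.76 / 0.6961 = 1.092 ppm.
FC to add: 1.092 − 0.8 = 0.2918 mg/L as Cl₂.
Cl₂ equivalent: 0.2918 mg/L × 507,190 L = 148 g.
Product at 91.0% available Cl: 148 / 0.91 = 162.6 g.

163 g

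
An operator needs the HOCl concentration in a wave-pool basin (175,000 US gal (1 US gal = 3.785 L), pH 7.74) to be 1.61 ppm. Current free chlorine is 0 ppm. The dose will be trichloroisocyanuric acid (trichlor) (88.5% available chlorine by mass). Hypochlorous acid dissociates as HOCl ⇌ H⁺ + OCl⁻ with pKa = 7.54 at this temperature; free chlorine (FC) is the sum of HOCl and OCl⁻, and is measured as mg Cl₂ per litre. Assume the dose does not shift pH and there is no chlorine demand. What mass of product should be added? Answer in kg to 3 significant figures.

3.11 kg

Volume: 175,000 US gal × 3.785 L/gal = 662,375 L.
[OCl⁻]/[HOCl] = 10^(pH − pKa) = 10^(7.74 − 7.54) = 1.585; fraction as HOCl = 1/(1 + 1.585) = 0.3869.
Free chlorine required for 1.61 ppm HOCl: 1.61 / 0.3869 = 4.162 ppm.
FC to add: 4.162 − 0 = 4.162 mg/L as Cl₂.
Cl₂ equivalent: 4.162 mg/L × 662,375 L = 2757 g.
Product at 88.5% available Cl: 2757 / 0.885 = 3115 g.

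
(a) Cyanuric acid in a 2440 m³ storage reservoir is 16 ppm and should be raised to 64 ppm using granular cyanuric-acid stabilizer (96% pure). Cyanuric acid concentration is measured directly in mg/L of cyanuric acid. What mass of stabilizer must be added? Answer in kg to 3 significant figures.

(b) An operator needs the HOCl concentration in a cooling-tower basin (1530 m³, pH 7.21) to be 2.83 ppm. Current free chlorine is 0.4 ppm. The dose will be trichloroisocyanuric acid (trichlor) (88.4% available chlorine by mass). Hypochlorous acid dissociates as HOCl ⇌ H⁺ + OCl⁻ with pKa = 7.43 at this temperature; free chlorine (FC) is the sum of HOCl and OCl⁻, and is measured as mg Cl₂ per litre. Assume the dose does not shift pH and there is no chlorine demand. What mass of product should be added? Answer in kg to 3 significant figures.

(a) 122 kg; (b) 7.16 kg

(a) Volume: 2440 m³ = 2,440,000 L.
(a) CYA to add: (64 − 16) = 48 mg/L × 2,440,000 L = 117,100 g cyanuric acid.
(a) At 96% purity: 117,100 / 0.96 = 122,000 g product.

(b) Volume: 1530 m³ = 1,530,000 L.
(b) [OCl⁻]/[HOCl] = 10^(pH − pKa) = 10^(7.21 − 7.43) = 0.6026; fraction as HOCl = 1/(1 + 0.6026) = 0.624.
(b) Free chlorine required for 2.83 ppm HOCl: 2.83 / 0.624 = 4.535 ppm.
(b) FC to add: 4.535 − 0.4 = 4.135 mg/L as Cl₂.
(b) Cl₂ equivalent: 4.135 mg/L × 1,530,000 L = 6327 g.
(b) Product at 88.4% available Cl: 6327 / 0.884 = 7157 g.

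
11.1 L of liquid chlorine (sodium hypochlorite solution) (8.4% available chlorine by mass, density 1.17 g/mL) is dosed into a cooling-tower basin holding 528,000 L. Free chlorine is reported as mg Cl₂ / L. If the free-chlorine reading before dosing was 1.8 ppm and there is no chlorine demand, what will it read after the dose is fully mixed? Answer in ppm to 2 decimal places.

3.87 ppm

Mass of solution: 11.1 L × 1000 mL/L × 1.17 g/mL = 12,990 g.
Available chlorine delivered: 12,990 g × 0.084 = 1091 g as Cl₂.
Concentration rise: 1091 g / 528,000 L = 2.066 mg/L = 2.07 ppm.
Final FC: 1.8 + 2.07 = 3.87 ppm.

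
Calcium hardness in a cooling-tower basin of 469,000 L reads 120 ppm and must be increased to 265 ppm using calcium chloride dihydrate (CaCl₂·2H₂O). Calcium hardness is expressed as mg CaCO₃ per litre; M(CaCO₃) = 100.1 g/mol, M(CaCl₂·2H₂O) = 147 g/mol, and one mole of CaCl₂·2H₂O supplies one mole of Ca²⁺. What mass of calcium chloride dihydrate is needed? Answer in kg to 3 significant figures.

Hardness to add: (265 − 120) = 145 mg/L as CaCO₃ × 469,000 L = 68,000 g as CaCO₃.
Moles of Ca²⁺ (1 mol Ca²⁺ ≡ 1 mol CaCO₃): 68,000 / 100.1 g/mol = 679.4 mol.
Mass of CaCl₂·2H₂O: 679.4 × 147 = 99,870 g.

99.9 kg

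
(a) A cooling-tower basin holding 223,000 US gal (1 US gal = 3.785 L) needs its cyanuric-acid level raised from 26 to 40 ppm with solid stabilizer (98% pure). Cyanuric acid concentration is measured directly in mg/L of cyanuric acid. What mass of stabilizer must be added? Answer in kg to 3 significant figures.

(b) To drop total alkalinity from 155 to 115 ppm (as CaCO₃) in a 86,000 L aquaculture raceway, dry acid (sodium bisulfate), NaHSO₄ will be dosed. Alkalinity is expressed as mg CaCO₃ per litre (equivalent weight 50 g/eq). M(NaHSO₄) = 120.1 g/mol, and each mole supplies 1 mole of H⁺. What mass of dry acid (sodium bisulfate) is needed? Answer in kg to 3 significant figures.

(a) Volume: 223,000 US gal × 3.785 L/gal = 844,055 L.
(a) CYA to add: (40 − 26) = 14 mg/L × 844,055 L = 11,820 g cyanuric acid.
(a) At 98% purity: 11,820 / 0.98 = 12,060 g product.

(b) Alkalinity to neutralize: (155 − 115) = 40 mg/L as CaCO₃ × 86,000 L = 3440 g as CaCO₃.
(b) Equivalents of H⁺ required: 3440 ÷ 50 g/eq = 68.8 eq = 68.8 mol NaHSO₄.
(b) Mass of NaHSO₄: 68.8 × 120.1 = 8263 g.

(a) 12.1 kg; (b) 8.26 kg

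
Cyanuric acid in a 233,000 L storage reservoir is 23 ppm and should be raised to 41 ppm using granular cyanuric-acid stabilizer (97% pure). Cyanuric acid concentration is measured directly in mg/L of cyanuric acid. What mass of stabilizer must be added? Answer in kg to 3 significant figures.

CYA to add: (41 − 23) = 18 mg/L × 233,000 L = 4194 g cyanuric acid.
At 97% purity: 4194 / 0.97 = 4324 g product.

4.32 kg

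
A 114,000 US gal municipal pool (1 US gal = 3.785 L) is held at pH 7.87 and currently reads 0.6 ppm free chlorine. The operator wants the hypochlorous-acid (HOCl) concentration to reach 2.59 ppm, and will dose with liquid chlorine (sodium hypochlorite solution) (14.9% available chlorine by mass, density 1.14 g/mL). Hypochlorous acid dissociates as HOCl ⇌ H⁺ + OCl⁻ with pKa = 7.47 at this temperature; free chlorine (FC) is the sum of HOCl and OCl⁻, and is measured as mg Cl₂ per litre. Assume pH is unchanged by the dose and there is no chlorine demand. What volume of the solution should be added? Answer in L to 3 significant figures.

21.6 L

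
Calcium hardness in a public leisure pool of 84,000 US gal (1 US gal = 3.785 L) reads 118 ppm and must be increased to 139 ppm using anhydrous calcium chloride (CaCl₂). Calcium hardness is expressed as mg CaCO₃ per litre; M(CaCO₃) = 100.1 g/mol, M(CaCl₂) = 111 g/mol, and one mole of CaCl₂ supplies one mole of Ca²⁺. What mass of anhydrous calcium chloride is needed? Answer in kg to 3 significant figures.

7.40 kg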